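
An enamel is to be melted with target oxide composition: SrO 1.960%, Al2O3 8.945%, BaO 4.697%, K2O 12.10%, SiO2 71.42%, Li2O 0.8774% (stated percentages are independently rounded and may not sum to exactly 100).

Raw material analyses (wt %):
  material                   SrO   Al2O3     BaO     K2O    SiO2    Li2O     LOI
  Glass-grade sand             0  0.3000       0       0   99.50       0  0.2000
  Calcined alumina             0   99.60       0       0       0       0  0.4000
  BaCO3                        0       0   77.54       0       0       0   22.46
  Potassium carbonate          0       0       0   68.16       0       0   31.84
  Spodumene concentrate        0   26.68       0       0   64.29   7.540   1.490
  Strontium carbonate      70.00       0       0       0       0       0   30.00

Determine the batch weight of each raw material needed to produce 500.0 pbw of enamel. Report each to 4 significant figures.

Values along the way appear, rounded to four significant figures, in the working; each numeric step maintains full float precision from first step to last; every reported figure takes a single rounding; all derived quantities, which include six oxide percentages, net glass mass, yield, the totals, ignition loss, are re-derived in full precision, as set out in the problem or answer text, from the batch weights on 500.0 pbw of glass.
Per-oxide target masses for 500.0 pbw enamel:
  SrO: 1.960% × 500.0 = 9.800 pbw
  Al2O3: 8.945% × 500.0 = 44.72 pbw
  BaO: 4.697% × 500.0 = 23.48 pbw
  K2O: 12.10% × 500.0 = 60.50 pbw
  SiO2: 71.42% × 500.0 = 357.1 pbw
  Li2O: 0.8774% × 500.0 = 4.387 pbw
A balance pass over the oxides, working from each reported weight, for the quoted basis mass (summed amounts equal target values once rounding is allowed for):
  SrO: 14.00·0.7000 = 9.800 pbw (target 9.800 pbw)
  Al2O3: 321.3·0.003000 + 28.35·0.9960 + 58.18·0.2668 = 44.72 pbw (target 44.72 pbw)
  BaO: 30.29·0.7754 = 23.49 pbw (target 23.48 pbw)
  K2O: 88.76·0.6816 = 60.50 pbw (target 60.50 pbw)
  SiO2: 321.3·0.9950 + 58.18·0.6429 = 357.1 pbw (target 357.1 pbw)
  Li2O: 58.18·0.07540 = 4.387 pbw (target 4.387 pbw)
Glass-mass closure: total batch − LOI = 500.0 pbw (per-oxide target masses sum to 500.0 pbw; against the stated basis, 500.0 pbw — a pure rounding effect).
Batch total: Σ batch = 540.9 pbw; Σ batch·LOI gives LOI loss = 40.89 pbw; yield: glass divided by total = 92.44%.

Batch per 500.0 pbw enamel:
  Glass-grade sand: 321.3 pbw
  Calcined alumina: 28.35 pbw
  BaCO3: 30.29 pbw
  Potassium carbonate: 88.76 pbw
  Spodumene concentrate: 58.18 pbw
  Strontium carbonate: 14.00 pbw
Total batch = 540.9 pbw; LOI loss = 40.89 pbw; yield = 92.44%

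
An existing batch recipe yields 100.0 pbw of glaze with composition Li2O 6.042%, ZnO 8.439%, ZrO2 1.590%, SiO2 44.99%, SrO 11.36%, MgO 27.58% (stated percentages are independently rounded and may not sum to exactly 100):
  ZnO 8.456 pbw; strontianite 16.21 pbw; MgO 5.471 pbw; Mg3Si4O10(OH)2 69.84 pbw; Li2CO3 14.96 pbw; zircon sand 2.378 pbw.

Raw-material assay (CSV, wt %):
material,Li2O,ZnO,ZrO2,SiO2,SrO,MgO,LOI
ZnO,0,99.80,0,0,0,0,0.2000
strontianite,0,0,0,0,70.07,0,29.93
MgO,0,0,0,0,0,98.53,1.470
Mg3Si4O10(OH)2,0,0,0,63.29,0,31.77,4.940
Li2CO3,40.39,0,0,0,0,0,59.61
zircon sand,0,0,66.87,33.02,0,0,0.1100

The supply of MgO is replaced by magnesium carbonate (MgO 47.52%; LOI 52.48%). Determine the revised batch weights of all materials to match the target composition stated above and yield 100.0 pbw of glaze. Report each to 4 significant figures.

Revised batch per 100.0 pbw glaze:
  ZnO: 8.456 pbw
  strontianite: 16.21 pbw
  magnesium carbonate: 11.34 pbw
  Mg3Si4O10(OH)2: 69.84 pbw
  Li2CO3: 14.96 pbw
  zircon sand: 2.378 pbw
Total batch = 123.2 pbw; LOI loss = 23.19 pbw

Mid-chain values are shown, with 4-significant-digit rounding, when written out; every computation maintains full precision all the way through; exactly one rounding is applied to each reported value. The derived quantities, including the totals, net glass mass, the six compositions, ignition loss, the yield, are re-derived starting from the weights on 100.0 pbw of glass at exact precision as they appear in question or answer.
Per-oxide target masses for 100.0 pbw glaze:
  Li2O: 6.042% × 100.0 = 6.042 pbw
  ZnO: 8.439% × 100.0 = 8.439 pbw
  ZrO2: 1.590% × 100.0 = 1.590 pbw
  SiO2: 44.99% × 100.0 = 44.99 pbw
  SrO: 11.36% × 100.0 = 11.36 pbw
  MgO: 27.58% × 100.0 = 27.58 pbw
Sums-versus-targets review applying the batch weights above, under the basis named above (each sum matches its target mass inside rounding margins):
  Li2O: 14.96·0.4039 = 6.042 pbw (target 6.042 pbw)
  ZnO: 8.456·0.9980 = 8.439 pbw (target 8.439 pbw)
  ZrO2: 2.378·0.6687 = 1.590 pbw (target 1.590 pbw)
  SiO2: 69.84·0.6329 + 2.378·0.3302 = 44.99 pbw (target 44.99 pbw)
  SrO: 16.21·0.7007 = 11.36 pbw (target 11.36 pbw)
  MgO: 11.34·0.4752 + 69.84·0.3177 = 27.58 pbw (target 27.58 pbw)
Glass-mass closure: total batch − LOI = 99.99 pbw (the targets, summed, come to 100.0 pbw; the stated basis being 100.0 pbw — differing by rounding only).
Total batch = Σ batch = 123.2 pbw; the LOI term Σ batch·LOI equals 23.19 pbw; the yield ratio, glass ÷ batch: 81.17%.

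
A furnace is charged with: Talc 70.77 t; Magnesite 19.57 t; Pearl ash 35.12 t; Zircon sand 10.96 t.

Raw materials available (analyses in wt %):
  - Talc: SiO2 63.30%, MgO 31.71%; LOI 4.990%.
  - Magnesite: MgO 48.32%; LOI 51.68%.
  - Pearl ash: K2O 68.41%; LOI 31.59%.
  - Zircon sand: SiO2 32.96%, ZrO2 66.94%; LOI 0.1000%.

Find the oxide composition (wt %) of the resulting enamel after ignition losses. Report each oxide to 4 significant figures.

Glass mass = 111.7 t (batch 136.4 − LOI 24.75).
Composition: SiO2 43.35%, K2O 21.51%, MgO 28.56%, ZrO2 6.570%

Intermediates are printed (rounded to four significant figures) alongside each step — all arithmetic keeps full precision from start to finish. Every reported value is rounded only once — the derived quantities, which include the four compositions, yield, the totals, net glass mass, ignition loss, are rebuilt at full precision, as quoted within the problem or the answer, from the weighed amounts for 111.7 t of glass.
Per-oxide mass from batch:
  SiO2: 70.77·0.6330 + 10.96·0.3296 = 48.41 t
  K2O: 35.12·0.6841 = 24.03 t
  MgO: 70.77·0.3171 + 19.57·0.4832 = 31.90 t
  ZrO2: 10.96·0.6694 = 7.337 t
LOI: 70.77·0.04990 + 19.57·0.5168 + 35.12·0.3159 + 10.96·0.001000 = 24.75 t
Resulting glass, batch − LOI: 136.4 − 24.75 = 111.7 t (= the summed oxide contributions)
percent by weight: oxide/glass ×100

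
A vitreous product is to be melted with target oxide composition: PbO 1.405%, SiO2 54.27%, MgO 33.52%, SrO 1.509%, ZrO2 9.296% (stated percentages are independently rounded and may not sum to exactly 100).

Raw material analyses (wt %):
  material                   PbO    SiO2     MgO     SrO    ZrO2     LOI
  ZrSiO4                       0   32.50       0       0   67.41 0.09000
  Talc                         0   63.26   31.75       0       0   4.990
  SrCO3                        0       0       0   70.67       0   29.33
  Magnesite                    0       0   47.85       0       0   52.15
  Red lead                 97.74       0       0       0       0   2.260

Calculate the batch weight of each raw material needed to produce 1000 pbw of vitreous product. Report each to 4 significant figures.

Intermediates are shown rounded to 4 significant figures in the working; all internal work carries full float precision at every stage; each reported figure sees exactly one rounding. All derived quantities (LOI, glass mass, five oxide percentages, yield, totals) are re-derived at full float precision starting from the weights at 1000 pbw of glass, exactly as printed in either problem or answer.
The oxide mass targets at 1000 pbw vitreous product:
  PbO: 1.405% × 1000 = 14.05 pbw
  SiO2: 54.27% × 1000 = 542.7 pbw
  MgO: 33.52% × 1000 = 335.2 pbw
  SrO: 1.509% × 1000 = 15.09 pbw
  ZrO2: 9.296% × 1000 = 92.96 pbw
Balance tally, oxide-wise, on the weights just shown, per the basis as stated (oxide sums agree with the targets given rounding of the digits):
  PbO: 14.37·0.9774 = 14.05 pbw (target 14.05 pbw)
  SiO2: 137.9·0.3250 + 787.0·0.6326 = 542.7 pbw (target 542.7 pbw)
  MgO: 787.0·0.3175 + 178.3·0.4785 = 335.2 pbw (target 335.2 pbw)
  SrO: 21.35·0.7067 = 15.09 pbw (target 15.09 pbw)
  ZrO2: 137.9·0.6741 = 92.96 pbw (target 92.96 pbw)
Consistency of the glass mass: the batch minus its LOI: 1000 pbw (oxide target masses add up to 1000 pbw; stated basis 1000 pbw — rounding explains the deltas).
Batch grand total — Σ batch = 1139 pbw; the LOI term Σ batch·LOI equals 139.0 pbw; yield, glass over the total, = 87.80%.

Batch per 1000 pbw vitreous product:
  ZrSiO4: 137.9 pbw
  Talc: 787.0 pbw
  SrCO3: 21.35 pbw
  Magnesite: 178.3 pbw
  Red lead: 14.37 pbw
Total batch = 1139 pbw; LOI loss = 139.0 pbw; yield = 87.80%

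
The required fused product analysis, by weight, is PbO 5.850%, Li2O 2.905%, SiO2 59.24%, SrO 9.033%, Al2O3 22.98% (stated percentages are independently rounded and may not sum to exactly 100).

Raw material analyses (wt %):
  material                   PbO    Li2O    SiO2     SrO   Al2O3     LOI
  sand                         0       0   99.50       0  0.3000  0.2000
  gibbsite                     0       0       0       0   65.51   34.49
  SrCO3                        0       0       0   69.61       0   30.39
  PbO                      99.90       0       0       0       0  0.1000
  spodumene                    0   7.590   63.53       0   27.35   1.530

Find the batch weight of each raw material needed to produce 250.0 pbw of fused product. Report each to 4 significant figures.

Full float precision is maintained through every step; mid-chain values are shown rounded to four significant figures as written; each reported value is rounded just once — the derived quantities (net glass mass, totals, the five compositions, yield, ignition loss) are recomputed at exact precision starting from the weights on 250.0 pbw of glass exactly as shown in the question or the answer.
Target oxide masses per 250.0 pbw fused product:
  PbO: 5.850% × 250.0 = 14.62 pbw
  Li2O: 2.905% × 250.0 = 7.262 pbw
  SiO2: 59.24% × 250.0 = 148.1 pbw
  SrO: 9.033% × 250.0 = 22.58 pbw
  Al2O3: 22.98% × 250.0 = 57.45 pbw
A balance pass over the oxides, on the weights just shown, per the basis as stated (every target is met by its sum within answer rounding):
  PbO: 14.64·0.9990 = 14.63 pbw (target 14.62 pbw)
  Li2O: 95.69·0.07590 = 7.263 pbw (target 7.262 pbw)
  SiO2: 87.75·0.9950 + 95.69·0.6353 = 148.1 pbw (target 148.1 pbw)
  SrO: 32.44·0.6961 = 22.58 pbw (target 22.58 pbw)
  Al2O3: 87.75·0.003000 + 47.35·0.6551 + 95.69·0.2735 = 57.45 pbw (target 57.45 pbw)
Glass mass check: batch Σ − ignition loss = 250.0 pbw (the targets, summed, come to 250.0 pbw; with the basis standing at 250.0 pbw — differing by rounding only).
Batch grand total — Σ batch = 277.9 pbw; LOI loss = Σ batch·LOI = 27.84 pbw; yield: glass divided by total = 89.98%.

Batch per 250.0 pbw fused product:
  sand: 87.75 pbw
  gibbsite: 47.35 pbw
  SrCO3: 32.44 pbw
  PbO: 14.64 pbw
  spodumene: 95.69 pbw
Total batch = 277.9 pbw; LOI loss = 27.84 pbw; yield = 89.98%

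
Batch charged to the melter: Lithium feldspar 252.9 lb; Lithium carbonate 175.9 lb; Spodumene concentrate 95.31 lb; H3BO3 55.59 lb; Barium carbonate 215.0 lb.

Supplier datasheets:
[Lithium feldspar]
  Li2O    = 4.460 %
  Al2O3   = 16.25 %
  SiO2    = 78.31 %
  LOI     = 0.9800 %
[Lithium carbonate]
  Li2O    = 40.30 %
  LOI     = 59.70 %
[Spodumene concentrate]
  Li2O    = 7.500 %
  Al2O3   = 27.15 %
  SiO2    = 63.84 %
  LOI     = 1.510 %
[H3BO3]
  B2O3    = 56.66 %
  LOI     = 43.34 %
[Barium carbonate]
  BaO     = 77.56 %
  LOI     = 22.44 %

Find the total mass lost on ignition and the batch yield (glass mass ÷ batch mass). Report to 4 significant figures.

Values along the way are shown, with 4-significant-digit rounding, when written out; the whole derivation maintains exact precision throughout. A single rounding yields each reported number. The derived quantities, which include the five compositions, the totals, ignition loss, yield, glass mass, are computed in full precision, as set out in either problem or answer, using the weight values for 613.4 lb of glass.
Each material's LOI contribution:
  Lithium feldspar: 252.9 × 0.009800 = 2.478 lb
  Lithium carbonate: 175.9 × 0.5970 = 105.0 lb
  Spodumene concentrate: 95.31 × 0.01510 = 1.439 lb
  H3BO3: 55.59 × 0.4334 = 24.09 lb
  Barium carbonate: 215.0 × 0.2244 = 48.25 lb
Total LOI = 181.3 lb
Glass = batch − LOI = 794.7 − 181.3 = 613.4 lb

LOI loss = 181.3 lb; glass = 613.4 lb; yield = 77.19%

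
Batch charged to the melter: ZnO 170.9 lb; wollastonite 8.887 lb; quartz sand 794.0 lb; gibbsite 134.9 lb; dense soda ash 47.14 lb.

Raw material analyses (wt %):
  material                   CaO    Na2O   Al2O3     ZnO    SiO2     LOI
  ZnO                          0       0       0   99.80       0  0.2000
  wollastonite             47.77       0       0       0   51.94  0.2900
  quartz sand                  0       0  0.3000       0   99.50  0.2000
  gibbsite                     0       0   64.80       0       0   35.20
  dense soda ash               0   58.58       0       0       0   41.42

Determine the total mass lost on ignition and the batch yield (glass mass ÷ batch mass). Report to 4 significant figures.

LOI loss = 68.97 lb; glass = 1087 lb; yield = 94.03%

All internal work maintains full precision in all steps. Working values are rounded to 4 significant figures when displayed. Each reported number takes exactly one rounding. The derived quantities are computed from the batch weights on 1087 lb of glass in full precision (the yield, net glass mass, the five compositions, LOI, totals) as they appear in either problem or answer.
Each material's LOI contribution:
  ZnO: 170.9 × 0.002000 = 0.3418 lb
  wollastonite: 8.887 × 0.002900 = 0.02577 lb
  quartz sand: 794.0 × 0.002000 = 1.588 lb
  gibbsite: 134.9 × 0.3520 = 47.48 lb
  dense soda ash: 47.14 × 0.4142 = 19.53 lb
Total LOI = 68.97 lb
Glass = batch − LOI = 1156 − 68.97 = 1087 lb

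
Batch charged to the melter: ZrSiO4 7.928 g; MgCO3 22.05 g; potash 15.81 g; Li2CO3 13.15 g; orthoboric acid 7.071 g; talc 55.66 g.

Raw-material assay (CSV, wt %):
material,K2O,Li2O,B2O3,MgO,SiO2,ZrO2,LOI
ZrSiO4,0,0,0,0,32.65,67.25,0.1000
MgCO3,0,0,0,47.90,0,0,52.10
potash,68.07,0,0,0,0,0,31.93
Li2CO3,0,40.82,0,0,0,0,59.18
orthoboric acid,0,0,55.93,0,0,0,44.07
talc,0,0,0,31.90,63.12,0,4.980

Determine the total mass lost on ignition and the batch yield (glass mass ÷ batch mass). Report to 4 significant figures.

LOI loss = 30.21 g; glass = 91.45 g; yield = 75.17%

Mid-chain values are displayed rounded to four significant digits; each numeric step keeps full float precision at all times. Each reported figure takes just one rounding. The derived quantities (totals, the yield, six oxide percentages, LOI, glass mass) are carried from the weighed amounts for 91.45 g of glass at exact precision, as written in the question or the answer.
Each material's LOI contribution:
  ZrSiO4: 7.928 × 0.001000 = 0.007928 g
  MgCO3: 22.05 × 0.5210 = 11.49 g
  potash: 15.81 × 0.3193 = 5.048 g
  Li2CO3: 13.15 × 0.5918 = 7.782 g
  orthoboric acid: 7.071 × 0.4407 = 3.116 g
  talc: 55.66 × 0.04980 = 2.772 g
Total LOI = 30.21 g
Glass = batch − LOI = 121.7 − 30.21 = 91.45 g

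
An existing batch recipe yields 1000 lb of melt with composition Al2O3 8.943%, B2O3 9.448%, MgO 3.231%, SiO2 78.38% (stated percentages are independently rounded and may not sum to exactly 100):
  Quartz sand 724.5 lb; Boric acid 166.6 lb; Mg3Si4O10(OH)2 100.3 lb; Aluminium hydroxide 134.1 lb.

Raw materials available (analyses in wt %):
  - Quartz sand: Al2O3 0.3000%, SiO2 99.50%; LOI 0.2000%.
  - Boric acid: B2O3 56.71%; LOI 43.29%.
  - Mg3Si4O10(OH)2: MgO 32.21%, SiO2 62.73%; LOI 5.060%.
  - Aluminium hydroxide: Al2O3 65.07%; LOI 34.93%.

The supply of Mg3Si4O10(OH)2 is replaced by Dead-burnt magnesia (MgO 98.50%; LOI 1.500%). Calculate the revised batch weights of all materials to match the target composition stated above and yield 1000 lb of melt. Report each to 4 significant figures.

Revised batch per 1000 lb melt:
  Quartz sand: 787.7 lb
  Boric acid: 166.6 lb
  Dead-burnt magnesia: 32.80 lb
  Aluminium hydroxide: 133.8 lb
Total batch = 1121 lb; LOI loss = 120.9 lb

Each numeric step maintains full float precision at every stage; the intermediate values are displayed, with 4-significant-figure rounding, within the worked lines — each reported figure takes just one rounding. All derived quantities (ignition loss, four oxide percentages, totals, glass mass, the yield) are recomputed at exact precision from the weighed amounts on 1000 lb of glass, as quoted within the problem or the answer.
Oxide mass targets, per 1000 lb melt:
  Al2O3: 8.943% × 1000 = 89.43 lb
  B2O3: 9.448% × 1000 = 94.48 lb
  MgO: 3.231% × 1000 = 32.31 lb
  SiO2: 78.38% × 1000 = 783.8 lb
Oxide-by-oxide audit on the weights just shown, for the quoted basis mass (sum by sum, the targets are met modulo rounding of the values):
  Al2O3: 787.7·0.003000 + 133.8·0.6507 = 89.43 lb (target 89.43 lb)
  B2O3: 166.6·0.5671 = 94.48 lb (target 94.48 lb)
  MgO: 32.80·0.9850 = 32.31 lb (target 32.31 lb)
  SiO2: 787.7·0.9950 = 783.8 lb (target 783.8 lb)
Glass-mass closure: Σ batch − LOI loss = 1000 lb (the Σ of target masses is 1000 lb; with the basis standing at 1000 lb — a pure rounding effect).
Adding the batch up: Σ batch = 1121 lb; Σ batch·LOI gives LOI loss = 120.9 lb; as yield: glass ÷ batch → 89.21%.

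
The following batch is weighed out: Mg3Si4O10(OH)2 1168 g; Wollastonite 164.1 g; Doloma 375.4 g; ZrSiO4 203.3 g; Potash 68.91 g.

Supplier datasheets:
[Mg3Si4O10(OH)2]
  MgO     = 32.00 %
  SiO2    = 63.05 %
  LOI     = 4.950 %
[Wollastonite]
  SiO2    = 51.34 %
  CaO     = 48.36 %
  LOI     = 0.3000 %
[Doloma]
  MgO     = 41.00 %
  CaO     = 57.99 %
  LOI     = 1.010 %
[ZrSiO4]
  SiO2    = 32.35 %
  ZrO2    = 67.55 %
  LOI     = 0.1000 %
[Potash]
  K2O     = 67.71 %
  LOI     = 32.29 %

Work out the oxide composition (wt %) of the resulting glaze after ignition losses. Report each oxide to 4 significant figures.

The working math holds full float precision through the solve. In-progress results appear rounded to four significant figures when written out. Exactly one rounding goes into each reported value. Derived quantities are rebuilt at full float precision (net glass mass, ignition loss, the totals, five oxide percentages, yield) using the weight values per 1895 g of glass, as quoted within the problem or answer text.
Oxide masses out of the charge:
  MgO: 1168·0.3200 + 375.4·0.4100 = 527.7 g
  K2O: 68.91·0.6771 = 46.66 g
  SiO2: 1168·0.6305 + 164.1·0.5134 + 203.3·0.3235 = 886.4 g
  ZrO2: 203.3·0.6755 = 137.3 g
  CaO: 164.1·0.4836 + 375.4·0.5799 = 297.1 g
LOI: 1168·0.04950 + 164.1·0.003000 + 375.4·0.01010 + 203.3·0.001000 + 68.91·0.3229 = 84.55 g
Glass mass = batch − LOI = 1980 − 84.55 = 1895 g (= Σ oxide masses)
percent by weight: oxide/glass ×100

Glass mass = 1895 g (batch 1980 − LOI 84.55).
Composition: MgO 27.84%, K2O 2.462%, SiO2 46.77%, ZrO2 7.246%, CaO 15.67%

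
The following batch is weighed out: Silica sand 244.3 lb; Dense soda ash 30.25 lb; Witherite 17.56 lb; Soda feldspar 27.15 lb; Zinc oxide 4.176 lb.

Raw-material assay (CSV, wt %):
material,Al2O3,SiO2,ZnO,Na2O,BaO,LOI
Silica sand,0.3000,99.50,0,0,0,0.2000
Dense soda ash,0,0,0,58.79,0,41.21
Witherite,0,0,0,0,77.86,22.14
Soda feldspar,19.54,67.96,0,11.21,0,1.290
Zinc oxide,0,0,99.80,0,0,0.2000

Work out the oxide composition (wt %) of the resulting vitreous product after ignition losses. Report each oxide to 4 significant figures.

Glass mass = 306.2 lb (batch 323.4 − LOI 17.20).
Composition: Al2O3 1.972%, SiO2 85.40%, ZnO 1.361%, Na2O 6.801%, BaO 4.465%

Every computation carries full float precision through the solve — values along the way appear (rounded to four significant digits) between the steps — every reported result takes exactly one rounding — derived quantities, which include LOI, net glass mass, the five compositions, yield, totals, are recomputed in exact precision, exactly as printed in the problem or answer text, from the batch weights per 306.2 lb of glass.
Oxide masses out of the charge:
  Al2O3: 244.3·0.003000 + 27.15·0.1954 = 6.038 lb
  SiO2: 244.3·0.9950 + 27.15·0.6796 = 261.5 lb
  ZnO: 4.176·0.9980 = 4.168 lb
  Na2O: 30.25·0.5879 + 27.15·0.1121 = 20.83 lb
  BaO: 17.56·0.7786 = 13.67 lb
LOI: 244.3·0.002000 + 30.25·0.4121 + 17.56·0.2214 + 27.15·0.01290 + 4.176·0.002000 = 17.20 lb
batch − LOI leaves glass = 323.4 − 17.20 = 306.2 lb (consistent with Σ oxide mass)
percent share: oxide ÷ glass, ×100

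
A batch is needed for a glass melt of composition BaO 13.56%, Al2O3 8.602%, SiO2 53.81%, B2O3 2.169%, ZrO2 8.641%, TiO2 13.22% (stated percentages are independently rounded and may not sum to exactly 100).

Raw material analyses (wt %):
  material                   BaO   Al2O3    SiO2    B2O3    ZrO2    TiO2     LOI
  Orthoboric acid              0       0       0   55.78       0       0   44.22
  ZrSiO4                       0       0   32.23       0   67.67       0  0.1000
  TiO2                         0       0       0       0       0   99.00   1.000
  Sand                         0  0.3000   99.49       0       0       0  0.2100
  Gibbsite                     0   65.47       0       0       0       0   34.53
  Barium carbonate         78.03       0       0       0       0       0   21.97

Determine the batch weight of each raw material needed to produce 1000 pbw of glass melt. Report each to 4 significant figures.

Batch per 1000 pbw glass melt:
  Orthoboric acid: 38.88 pbw
  ZrSiO4: 127.7 pbw
  TiO2: 133.5 pbw
  Sand: 499.5 pbw
  Gibbsite: 129.1 pbw
  Barium carbonate: 173.8 pbw
Total batch = 1102 pbw; LOI loss = 102.5 pbw; yield = 90.71%

The intermediate values are printed, rounded to 4 significant figures, at each printed step — the whole derivation carries full float precision at every stage; exactly one rounding lands on each reported result. Derived quantities are rebuilt in full precision (ignition loss, six oxide percentages, the yield, net glass mass, the totals) using the weight values for 1000 pbw of glass precisely as stated by either problem or answer.
Oxide mass targets, per 1000 pbw glass melt:
  BaO: 13.56% × 1000 = 135.6 pbw
  Al2O3: 8.602% × 1000 = 86.02 pbw
  SiO2: 53.81% × 1000 = 538.1 pbw
  B2O3: 2.169% × 1000 = 21.69 pbw
  ZrO2: 8.641% × 1000 = 86.41 pbw
  TiO2: 13.22% × 1000 = 132.2 pbw
Sums-versus-targets review from the weights as reported, versus the basis set out (each sum matches its target mass up to rounding of the answer):
  BaO: 173.8·0.7803 = 135.6 pbw (target 135.6 pbw)
  Al2O3: 499.5·0.003000 + 129.1·0.6547 = 86.02 pbw (target 86.02 pbw)
  SiO2: 127.7·0.3223 + 499.5·0.9949 = 538.1 pbw (target 538.1 pbw)
  B2O3: 38.88·0.5578 = 21.69 pbw (target 21.69 pbw)
  ZrO2: 127.7·0.6767 = 86.41 pbw (target 86.41 pbw)
  TiO2: 133.5·0.9900 = 132.2 pbw (target 132.2 pbw)
Glass-mass sanity pass: net batch after ignition = 1000 pbw (targets for the oxides total 1000 pbw; with the basis standing at 1000 pbw — rounding explains the deltas).
Total batch = Σ batch = 1102 pbw; ignition loss, Σ(batch × LOI) = 102.5 pbw; as yield: glass ÷ batch → 90.71%.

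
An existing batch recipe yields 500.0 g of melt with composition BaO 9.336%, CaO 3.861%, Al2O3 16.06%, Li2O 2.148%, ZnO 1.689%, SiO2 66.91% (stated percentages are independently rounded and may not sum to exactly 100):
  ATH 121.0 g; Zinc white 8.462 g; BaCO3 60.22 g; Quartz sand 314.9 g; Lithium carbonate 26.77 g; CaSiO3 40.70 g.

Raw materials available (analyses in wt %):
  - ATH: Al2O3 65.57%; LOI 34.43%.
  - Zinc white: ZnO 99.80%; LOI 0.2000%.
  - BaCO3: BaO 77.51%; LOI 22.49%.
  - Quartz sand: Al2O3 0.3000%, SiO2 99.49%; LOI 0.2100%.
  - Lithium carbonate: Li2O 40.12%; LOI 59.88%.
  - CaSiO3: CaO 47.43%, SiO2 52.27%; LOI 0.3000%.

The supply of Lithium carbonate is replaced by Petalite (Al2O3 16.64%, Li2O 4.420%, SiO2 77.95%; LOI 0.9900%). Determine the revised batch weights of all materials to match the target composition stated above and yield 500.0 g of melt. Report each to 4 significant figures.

Revised batch per 500.0 g melt:
  ATH: 60.23 g
  Zinc white: 8.462 g
  BaCO3: 60.22 g
  Quartz sand: 124.5 g
  Petalite: 243.0 g
  CaSiO3: 40.70 g
Total batch = 537.1 g; LOI loss = 37.09 g

Intermediates are rounded off to 4 significant figures when displayed. Every computation runs at full float precision through the solve — every reported result is rounded exactly once; the derived quantities (LOI, net glass mass, yield, the six compositions, the totals) are re-derived starting from the weights per 500.0 g of glass at full precision, as quoted within the problem or answer text.
Per-oxide target masses for 500.0 g melt:
  BaO: 9.336% × 500.0 = 46.68 g
  CaO: 3.861% × 500.0 = 19.30 g
  Al2O3: 16.06% × 500.0 = 80.30 g
  Li2O: 2.148% × 500.0 = 10.74 g
  ZnO: 1.689% × 500.0 = 8.445 g
  SiO2: 66.91% × 500.0 = 334.6 g
A balance pass over the oxides, applying the batch weights above, under the basis named above (summed amounts equal target values given rounding of the digits):
  BaO: 60.22·0.7751 = 46.68 g (target 46.68 g)
  CaO: 40.70·0.4743 = 19.30 g (target 19.30 g)
  Al2O3: 60.23·0.6557 + 124.5·0.003000 + 243.0·0.1664 = 80.30 g (target 80.30 g)
  Li2O: 243.0·0.04420 = 10.74 g (target 10.74 g)
  ZnO: 8.462·0.9980 = 8.445 g (target 8.445 g)
  SiO2: 124.5·0.9949 + 243.0·0.7795 + 40.70·0.5227 = 334.6 g (target 334.6 g)
Glass mass check: batch Σ − ignition loss = 500.0 g (oxide target masses add up to 500.0 g; stated basis 500.0 g — deltas are rounding alone).
Batch grand total — Σ batch = 537.1 g; ignition loss, Σ(batch × LOI) = 37.09 g; the yield ratio, glass ÷ batch: 93.10%.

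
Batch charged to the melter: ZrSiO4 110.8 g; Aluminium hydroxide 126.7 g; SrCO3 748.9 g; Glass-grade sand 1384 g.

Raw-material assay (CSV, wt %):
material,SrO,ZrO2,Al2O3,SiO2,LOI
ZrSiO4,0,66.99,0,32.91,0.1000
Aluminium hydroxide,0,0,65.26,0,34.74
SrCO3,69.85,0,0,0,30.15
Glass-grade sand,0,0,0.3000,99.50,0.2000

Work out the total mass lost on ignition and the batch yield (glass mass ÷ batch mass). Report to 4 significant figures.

Full float precision is carried in every operation; mid-chain values are shown, rounded to 4 significant digits, across the worked steps. Exactly one rounding is applied to every reported result; all derived quantities are carried in full precision (glass mass, yield, LOI, the totals, four oxide percentages) using the weight values on 2098 g of glass as set out in the question or the answer.
LOI of each material in turn:
  ZrSiO4: 110.8 × 0.001000 = 0.1108 g
  Aluminium hydroxide: 126.7 × 0.3474 = 44.02 g
  SrCO3: 748.9 × 0.3015 = 225.8 g
  Glass-grade sand: 1384 × 0.002000 = 2.768 g
Total LOI = 272.7 g
Glass = batch − LOI = 2370 − 272.7 = 2098 g

LOI loss = 272.7 g; glass = 2098 g; yield = 88.50%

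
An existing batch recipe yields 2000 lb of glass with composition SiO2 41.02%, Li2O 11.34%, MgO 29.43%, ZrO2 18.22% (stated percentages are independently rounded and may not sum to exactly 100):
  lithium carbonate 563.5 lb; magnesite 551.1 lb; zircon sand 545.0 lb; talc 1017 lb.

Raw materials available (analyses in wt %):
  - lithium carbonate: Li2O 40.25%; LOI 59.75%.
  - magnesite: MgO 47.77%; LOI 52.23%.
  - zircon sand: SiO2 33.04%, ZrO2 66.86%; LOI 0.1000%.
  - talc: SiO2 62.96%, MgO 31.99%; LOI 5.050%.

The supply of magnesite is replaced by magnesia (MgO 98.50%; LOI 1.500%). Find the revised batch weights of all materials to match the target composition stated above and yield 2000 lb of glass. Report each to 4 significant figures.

Revised batch per 2000 lb glass:
  lithium carbonate: 563.5 lb
  magnesia: 267.3 lb
  zircon sand: 545.0 lb
  talc: 1017 lb
Total batch = 2393 lb; LOI loss = 392.6 lb

Intermediates are shown, rounded to four significant figures, when written out — every computation keeps full float precision in all steps; every reported figure is rounded only once. The derived quantities are re-derived from the batch weights for 2000 lb of glass in full precision (the four compositions, LOI, glass mass, the totals, the yield) as quoted within the problem or the answer.
Target oxide masses per 2000 lb glass:
  SiO2: 41.02% × 2000 = 820.4 lb
  Li2O: 11.34% × 2000 = 226.8 lb
  MgO: 29.43% × 2000 = 588.6 lb
  ZrO2: 18.22% × 2000 = 364.4 lb
Mass-balance tally per oxide using the reported weights, versus the basis set out (delivered sums recover each target exact up to rounding of places):
  SiO2: 545.0·0.3304 + 1017·0.6296 = 820.4 lb (target 820.4 lb)
  Li2O: 563.5·0.4025 = 226.8 lb (target 226.8 lb)
  MgO: 267.3·0.9850 + 1017·0.3199 = 588.6 lb (target 588.6 lb)
  ZrO2: 545.0·0.6686 = 364.4 lb (target 364.4 lb)
Mass balance on the glass: the batch minus its LOI: 2000 lb (oxide target masses add up to 2000 lb; against the stated basis, 2000 lb — gaps are rounding artifacts).
Total batch = Σ batch = 2393 lb; ignition loss, Σ(batch × LOI) = 392.6 lb; the yield ratio, glass ÷ batch: 83.59%.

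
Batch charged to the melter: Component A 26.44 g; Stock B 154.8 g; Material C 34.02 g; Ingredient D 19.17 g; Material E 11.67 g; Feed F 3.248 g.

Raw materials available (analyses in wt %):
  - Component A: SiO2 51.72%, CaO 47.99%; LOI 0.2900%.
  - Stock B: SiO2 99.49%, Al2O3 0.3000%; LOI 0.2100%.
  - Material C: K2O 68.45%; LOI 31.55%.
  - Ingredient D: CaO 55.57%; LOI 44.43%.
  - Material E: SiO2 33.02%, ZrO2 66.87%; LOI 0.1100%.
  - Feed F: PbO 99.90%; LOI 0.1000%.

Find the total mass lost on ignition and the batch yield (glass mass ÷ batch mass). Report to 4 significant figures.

LOI loss = 19.67 g; glass = 229.7 g; yield = 92.11%

The whole derivation carries full float precision all the way through. In-progress results are printed (rounded to four significant figures) within the worked lines. Exactly one rounding is applied to each reported result — all derived quantities are rebuilt at exact precision (totals, yield, glass mass, the six compositions, ignition loss) starting from the weights for 229.7 g of glass, exactly as printed in problem or answer.
Loss on ignition, line by line:
  Component A: 26.44 × 0.002900 = 0.07668 g
  Stock B: 154.8 × 0.002100 = 0.3251 g
  Material C: 34.02 × 0.3155 = 10.73 g
  Ingredient D: 19.17 × 0.4443 = 8.517 g
  Material E: 11.67 × 0.001100 = 0.01284 g
  Feed F: 3.248 × 0.001000 = 0.003248 g
Total LOI = 19.67 g
Glass = batch − LOI = 249.3 − 19.67 = 229.7 g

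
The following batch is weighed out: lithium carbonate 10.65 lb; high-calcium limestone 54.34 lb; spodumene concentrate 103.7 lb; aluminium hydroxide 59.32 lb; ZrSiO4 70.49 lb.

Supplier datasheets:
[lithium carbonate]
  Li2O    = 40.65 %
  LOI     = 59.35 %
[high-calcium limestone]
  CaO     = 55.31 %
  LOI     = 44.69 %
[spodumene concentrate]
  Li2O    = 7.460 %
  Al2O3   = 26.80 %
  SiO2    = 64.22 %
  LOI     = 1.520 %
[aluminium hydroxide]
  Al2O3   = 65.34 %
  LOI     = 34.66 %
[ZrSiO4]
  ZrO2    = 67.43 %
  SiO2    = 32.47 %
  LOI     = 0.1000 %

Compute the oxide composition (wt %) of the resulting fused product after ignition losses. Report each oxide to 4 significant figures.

Glass mass = 245.7 lb (batch 298.5 − LOI 52.81).
Composition: Li2O 4.911%, ZrO2 19.35%, Al2O3 27.09%, CaO 12.23%, SiO2 36.42%

Full precision is kept at every stage; values along the way appear rounded off to 4 significant figures alongside each step. Exactly one rounding is applied to every reported figure. The derived quantities (the five compositions, yield, glass mass, the totals, LOI) are recomputed in full precision from the batch weights per 245.7 lb of glass, exactly as shown in question or answer.
Oxide-by-oxide delivered mass:
  Li2O: 10.65·0.4065 + 103.7·0.07460 = 12.07 lb
  ZrO2: 70.49·0.6743 = 47.53 lb
  Al2O3: 103.7·0.2680 + 59.32·0.6534 = 66.55 lb
  CaO: 54.34·0.5531 = 30.06 lb
  SiO2: 103.7·0.6422 + 70.49·0.3247 = 89.48 lb
LOI: 10.65·0.5935 + 54.34·0.4469 + 103.7·0.01520 + 59.32·0.3466 + 70.49·0.001000 = 52.81 lb
Glass = total batch minus LOI = 298.5 − 52.81 = 245.7 lb (the oxide masses sum to this)
each wt % is 100 × oxide ÷ glass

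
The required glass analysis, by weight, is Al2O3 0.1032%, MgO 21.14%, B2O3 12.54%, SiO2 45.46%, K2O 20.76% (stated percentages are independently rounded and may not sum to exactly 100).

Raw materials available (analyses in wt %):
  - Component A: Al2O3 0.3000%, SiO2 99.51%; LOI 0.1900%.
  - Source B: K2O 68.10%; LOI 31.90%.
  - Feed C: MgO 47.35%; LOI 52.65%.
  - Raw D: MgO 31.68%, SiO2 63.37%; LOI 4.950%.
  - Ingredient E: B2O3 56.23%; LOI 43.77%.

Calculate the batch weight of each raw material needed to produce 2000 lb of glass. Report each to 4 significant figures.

All internal work carries full precision end to end. In-progress results are rounded off to 4 significant figures when displayed — every reported number is rounded just once. Derived quantities (LOI, net glass mass, the five compositions, totals, yield) are rebuilt from the weighed amounts at 2000 lb of glass in exact precision as they appear in either problem or answer.
Oxide-by-oxide targets in 2000 lb glass:
  Al2O3: 0.1032% × 2000 = 2.064 lb
  MgO: 21.14% × 2000 = 422.8 lb
  B2O3: 12.54% × 2000 = 250.8 lb
  SiO2: 45.46% × 2000 = 909.2 lb
  K2O: 20.76% × 2000 = 415.2 lb
Sums-versus-targets review given the weights on record, at the basis given (each sum matches its target mass modulo rounding of the values):
  Al2O3: 688.0·0.003000 = 2.064 lb (target 2.064 lb)
  MgO: 655.8·0.4735 + 354.4·0.3168 = 422.8 lb (target 422.8 lb)
  B2O3: 446.0·0.5623 = 250.8 lb (target 250.8 lb)
  SiO2: 688.0·0.9951 + 354.4·0.6337 = 909.2 lb (target 909.2 lb)
  K2O: 609.7·0.6810 = 415.2 lb (target 415.2 lb)
Glass-mass bookkeeping: batch total minus LOI = 2000 lb (targets for the oxides total 2000 lb; versus the stated basis of 2000 lb — deltas are rounding alone).
Batch grand total — Σ batch = 2754 lb; ignition loss, Σ(batch × LOI) = 753.8 lb; as yield: glass ÷ batch → 72.63%.

Batch per 2000 lb glass:
  Component A: 688.0 lb
  Source B: 609.7 lb
  Feed C: 655.8 lb
  Raw D: 354.4 lb
  Ingredient E: 446.0 lb
Total batch = 2754 lb; LOI loss = 753.8 lb; yield = 72.63%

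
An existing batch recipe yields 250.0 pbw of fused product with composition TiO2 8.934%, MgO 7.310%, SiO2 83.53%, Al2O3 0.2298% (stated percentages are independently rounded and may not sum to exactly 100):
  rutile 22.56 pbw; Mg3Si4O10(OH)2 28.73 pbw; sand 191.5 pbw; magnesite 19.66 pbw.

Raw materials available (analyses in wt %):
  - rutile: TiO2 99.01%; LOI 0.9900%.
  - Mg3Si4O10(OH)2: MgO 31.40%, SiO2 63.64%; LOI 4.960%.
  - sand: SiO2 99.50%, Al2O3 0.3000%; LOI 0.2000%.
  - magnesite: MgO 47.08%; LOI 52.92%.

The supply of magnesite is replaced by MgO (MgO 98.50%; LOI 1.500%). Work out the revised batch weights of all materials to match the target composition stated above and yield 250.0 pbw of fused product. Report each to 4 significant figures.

Revised batch per 250.0 pbw fused product:
  rutile: 22.56 pbw
  Mg3Si4O10(OH)2: 28.73 pbw
  sand: 191.5 pbw
  MgO: 9.395 pbw
Total batch = 252.2 pbw; LOI loss = 2.172 pbw

Every computation maintains exact precision through the solve — mid-chain values are displayed rounded to four significant figures alongside each step; every reported figure takes just one rounding; all derived quantities, including the totals, net glass mass, four oxide percentages, the yield, LOI, are recomputed starting from the weights per 250.0 pbw of glass at full float precision, as given in problem or answer.
The oxide mass targets at 250.0 pbw fused product:
  TiO2: 8.934% × 250.0 = 22.34 pbw
  MgO: 7.310% × 250.0 = 18.27 pbw
  SiO2: 83.53% × 250.0 = 208.8 pbw
  Al2O3: 0.2298% × 250.0 = 0.5745 pbw
Verifying the oxide balance applying the batch weights above, under the basis named above (oxide sums agree with the targets up to rounding of the answer):
  TiO2: 22.56·0.9901 = 22.34 pbw (target 22.34 pbw)
  MgO: 28.73·0.3140 + 9.395·0.9850 = 18.28 pbw (target 18.27 pbw)
  SiO2: 28.73·0.6364 + 191.5·0.9950 = 208.8 pbw (target 208.8 pbw)
  Al2O3: 191.5·0.003000 = 0.5745 pbw (target 0.5745 pbw)
Mass balance on the glass: total batch − LOI = 250.0 pbw (the Σ of target masses is 250.0 pbw; basis as stated: 250.0 pbw — a pure rounding effect).
Summing the batch: Σ batch = 252.2 pbw; the LOI term Σ batch·LOI equals 2.172 pbw; yield = glass ÷ total batch = 99.14%.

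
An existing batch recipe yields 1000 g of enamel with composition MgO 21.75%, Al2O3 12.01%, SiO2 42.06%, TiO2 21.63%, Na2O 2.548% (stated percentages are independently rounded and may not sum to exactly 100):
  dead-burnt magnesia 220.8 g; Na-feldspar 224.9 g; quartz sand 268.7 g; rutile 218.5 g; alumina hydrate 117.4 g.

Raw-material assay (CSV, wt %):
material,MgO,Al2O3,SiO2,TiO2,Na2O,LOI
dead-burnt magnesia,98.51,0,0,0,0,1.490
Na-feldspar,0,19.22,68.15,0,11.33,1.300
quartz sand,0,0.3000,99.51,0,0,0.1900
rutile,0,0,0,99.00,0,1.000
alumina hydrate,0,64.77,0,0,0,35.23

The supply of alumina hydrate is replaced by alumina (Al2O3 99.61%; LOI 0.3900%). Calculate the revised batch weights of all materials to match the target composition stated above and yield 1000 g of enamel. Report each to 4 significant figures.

Revised batch per 1000 g enamel:
  dead-burnt magnesia: 220.8 g
  Na-feldspar: 224.9 g
  quartz sand: 268.7 g
  rutile: 218.5 g
  alumina: 76.37 g
Total batch = 1009 g; LOI loss = 9.207 g

Working values appear (rounded to four significant digits) in the printout; full precision is maintained from first step to last. Every reported value is rounded only once — derived quantities are computed in exact precision (totals, the five compositions, the yield, ignition loss, net glass mass) from the weighed amounts for 1000 g of glass, exactly as printed in problem or answer.
Oxide mass targets, per 1000 g enamel:
  MgO: 21.75% × 1000 = 217.5 g
  Al2O3: 12.01% × 1000 = 120.1 g
  SiO2: 42.06% × 1000 = 420.6 g
  TiO2: 21.63% × 1000 = 216.3 g
  Na2O: 2.548% × 1000 = 25.48 g
Mass-balance tally per oxide working from each reported weight, relative to the basis at hand (sums match the target masses up to rounding of the answer):
  MgO: 220.8·0.9851 = 217.5 g (target 217.5 g)
  Al2O3: 224.9·0.1922 + 268.7·0.003000 + 76.37·0.9961 = 120.1 g (target 120.1 g)
  SiO2: 224.9·0.6815 + 268.7·0.9951 = 420.7 g (target 420.6 g)
  TiO2: 218.5·0.9900 = 216.3 g (target 216.3 g)
  Na2O: 224.9·0.1133 = 25.48 g (target 25.48 g)
Glass-mass sanity pass: total batch − LOI = 1000 g (summing oxide targets gives 1000 g; stated basis 1000 g — rounding explains the deltas).
Batch grand total — Σ batch = 1009 g; ignition loss, Σ(batch × LOI) = 9.207 g; glass ÷ batch gives a yield of 99.09%.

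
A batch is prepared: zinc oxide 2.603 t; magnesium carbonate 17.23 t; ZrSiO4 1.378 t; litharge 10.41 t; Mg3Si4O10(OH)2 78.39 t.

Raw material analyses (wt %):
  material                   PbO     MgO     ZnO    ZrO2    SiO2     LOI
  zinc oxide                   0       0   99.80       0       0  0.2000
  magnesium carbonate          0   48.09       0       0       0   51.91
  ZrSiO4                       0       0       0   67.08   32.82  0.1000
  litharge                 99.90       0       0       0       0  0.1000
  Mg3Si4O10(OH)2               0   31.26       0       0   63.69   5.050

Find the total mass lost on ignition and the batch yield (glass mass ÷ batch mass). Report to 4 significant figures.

Intermediates are displayed, rounded to four significant digits, at each printed step — the working math holds full float precision through every step — each reported value takes exactly one rounding — all derived quantities, which include five oxide percentages, yield, totals, LOI, glass mass, are rebuilt in full precision, exactly as printed in the problem or the answer, from the weighed amounts at 97.09 t of glass.
LOI of each material in turn:
  zinc oxide: 2.603 × 0.002000 = 0.005206 t
  magnesium carbonate: 17.23 × 0.5191 = 8.944 t
  ZrSiO4: 1.378 × 0.001000 = 0.001378 t
  litharge: 10.41 × 0.001000 = 0.01041 t
  Mg3Si4O10(OH)2: 78.39 × 0.05050 = 3.959 t
Total LOI = 12.92 t
Glass = batch − LOI = 110.0 − 12.92 = 97.09 t

LOI loss = 12.92 t; glass = 97.09 t; yield = 88.26%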